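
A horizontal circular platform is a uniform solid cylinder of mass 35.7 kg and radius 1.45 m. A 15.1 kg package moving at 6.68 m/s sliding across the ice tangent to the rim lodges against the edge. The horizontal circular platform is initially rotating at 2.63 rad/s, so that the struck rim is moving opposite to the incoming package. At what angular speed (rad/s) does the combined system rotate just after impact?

About the central axle the impulsive forces during the collision are internal, so angular momentum about that axis is conserved.
I_p = ½(35.7)(1.45)² = 37.53 kg·m². Taking the sense of the package's angular momentum as positive, L_{package} = m v R = (15.1)(6.68)(1.45) = 146.3 kg·m²/s.
L_i = −I_p ω_p + m v R = −(37.53)(2.63) + 146.3 = 47.56 kg·m²/s.
After sticking, I_f = I_p + m R² = 37.53 + (15.1)(1.45)² = 69.28 kg·m².
ω_f = L_i / I_f = 47.56 / 69.28 = 0.6865 rad/s.

|ω_f| ≈ 0.686 rad/s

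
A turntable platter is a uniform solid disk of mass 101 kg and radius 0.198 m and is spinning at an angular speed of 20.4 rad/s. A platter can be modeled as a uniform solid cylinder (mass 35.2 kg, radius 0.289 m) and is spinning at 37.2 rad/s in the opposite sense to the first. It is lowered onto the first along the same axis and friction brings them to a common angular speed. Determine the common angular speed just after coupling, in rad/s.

|ω_f| ≈ 4.14 rad/s

No external torque acts about the common axis, so total angular momentum is conserved.
Moments of inertia: I_A = ½(101)(0.198)² = 1.980 kg·m²; I_B = ½(35.2)(0.289)² = 1.470 kg·m².
Taking A's sense as positive: L = (1.980)(20.4) − (1.470)(37.2) = -14.29 kg·m²·rad/s.
Combined I = 1.980 + 1.470 = 3.450 kg·m².
ω_f = L / I = -14.29 / 3.450 = -4.144 rad/s.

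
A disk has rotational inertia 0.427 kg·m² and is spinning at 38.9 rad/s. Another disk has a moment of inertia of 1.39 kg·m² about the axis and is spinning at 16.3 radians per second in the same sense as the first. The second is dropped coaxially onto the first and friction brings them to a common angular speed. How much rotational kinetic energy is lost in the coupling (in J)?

ΔKE lost ≈ 83.4 J

The coupling torques are internal; angular momentum about the shared axis is conserved.
Taking A's sense as positive: L = (0.4270)(38.9) + (1.390)(16.3) = 39.27 kg·m²·rad/s.
Combined I = 0.4270 + 1.390 = 1.817 kg·m².
ω_f = L / I = 39.27 / 1.817 = 21.61 rad/s.
KE_i = ½ΣIω² = 507.7 J; KE_f = ½(1.817)(21.61)² = 424.3 J.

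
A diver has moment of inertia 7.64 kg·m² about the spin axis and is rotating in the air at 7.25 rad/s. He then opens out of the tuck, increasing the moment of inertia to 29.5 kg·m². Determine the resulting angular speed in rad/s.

Angular momentum about the spin axis is conserved since the torque about it is zero.
ω₂ = I₁ω₁ / I₂ = (7.640)(7.25 rad/s) / (29.50) = 1.878 rad/s.

ω₂ ≈ 1.88 rad/s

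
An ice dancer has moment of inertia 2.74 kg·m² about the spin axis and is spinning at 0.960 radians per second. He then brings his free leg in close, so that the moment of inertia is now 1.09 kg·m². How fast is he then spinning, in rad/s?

ω₂ ≈ 2.41 rad/s

Angular momentum about the spin axis is conserved since the torque about it is zero.
ω₂ = I₁ω₁ / I₂ = (2.740)(0.960 rad/s) / (1.090) = 2.413 rad/s.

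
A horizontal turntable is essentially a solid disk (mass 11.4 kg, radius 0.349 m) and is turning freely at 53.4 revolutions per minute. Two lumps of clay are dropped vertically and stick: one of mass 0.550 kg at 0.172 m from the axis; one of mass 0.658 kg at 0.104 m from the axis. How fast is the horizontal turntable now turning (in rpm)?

No external torque acts about the axis; L_before = L_after.
I_p = ½(11.4)(0.349)² = 0.6943 kg·m².
Added inertia Σmr² = (0.550)(0.172)² + (0.658)(0.104)² = 0.02339 kg·m²; I_f = 0.6943 + 0.02339 = 0.7177 kg·m².
ω_f = I_p ω_i / I_f = (0.6943)(53.4) / 0.7177 = 51.66 rpm.

ω_f ≈ 51.7 rpm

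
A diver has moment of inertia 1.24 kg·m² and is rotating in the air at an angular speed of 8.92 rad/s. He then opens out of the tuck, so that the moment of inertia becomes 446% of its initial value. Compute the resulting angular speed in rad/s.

ω₂ ≈ 2.00 rad/s

Angular momentum about the spin axis is conserved since the torque about it is zero.
I₂ = 4.46 × 1.24 = 5.530 kg·m².
ω₂ = I₁ω₁ / I₂ = (1.240)(8.92 rad/s) / (5.530) = 2.000 rad/s.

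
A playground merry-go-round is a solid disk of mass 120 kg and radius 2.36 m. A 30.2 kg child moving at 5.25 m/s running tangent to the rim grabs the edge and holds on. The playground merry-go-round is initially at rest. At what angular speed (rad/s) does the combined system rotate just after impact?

About the axle the impulsive forces during the collision are internal, so angular momentum about that axis is conserved.
I_p = ½(120)(2.36)² = 334.2 kg·m². Taking the sense of the child's angular momentum as positive, L_{child} = m v R = (30.2)(5.25)(2.36) = 374.2 kg·m²/s.
L_i = 0 + 374.2 = 374.2 kg·m²/s.
After sticking, I_f = I_p + m R² = 334.2 + (30.2)(2.36)² = 502.4 kg·m².
ω_f = L_i / I_f = 374.2 / 502.4 = 0.7448 rad/s.

|ω_f| ≈ 0.745 rad/s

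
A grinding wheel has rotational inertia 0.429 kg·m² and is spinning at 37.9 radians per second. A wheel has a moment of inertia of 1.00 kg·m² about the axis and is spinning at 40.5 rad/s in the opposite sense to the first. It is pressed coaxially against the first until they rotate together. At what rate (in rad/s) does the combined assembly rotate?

The coupling torques are internal; angular momentum about the shared axis is conserved.
Taking A's sense as positive: L = (0.4290)(37.9) − (1.000)(40.5) = -24.24 kg·m²·rad/s.
Combined I = 0.4290 + 1.000 = 1.429 kg·m².
ω_f = L / I = -24.24 / 1.429 = -16.96 rad/s.

|ω_f| ≈ 17.0 rad/s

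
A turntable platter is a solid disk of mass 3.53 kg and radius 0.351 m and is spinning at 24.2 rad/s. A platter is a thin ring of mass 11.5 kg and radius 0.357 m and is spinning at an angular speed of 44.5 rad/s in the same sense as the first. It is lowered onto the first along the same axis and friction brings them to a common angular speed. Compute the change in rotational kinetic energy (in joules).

No external torque acts about the common axis, so total angular momentum is conserved.
Moments of inertia: I_A = ½(3.53)(0.351)² = 0.2174 kg·m²; I_B = (11.5)(0.357)² = 1.466 kg·m².
Taking A's sense as positive: L = (0.2174)(24.2) + (1.466)(44.5) = 70.48 kg·m²·rad/s.
Combined I = 0.2174 + 1.466 = 1.683 kg·m².
ω_f = L / I = 70.48 / 1.683 = 41.88 rad/s.
KE_i = ½ΣIω² = 1515 J; KE_f = ½(1.683)(41.88)² = 1476 J.

ΔKE ≈ -39.0 J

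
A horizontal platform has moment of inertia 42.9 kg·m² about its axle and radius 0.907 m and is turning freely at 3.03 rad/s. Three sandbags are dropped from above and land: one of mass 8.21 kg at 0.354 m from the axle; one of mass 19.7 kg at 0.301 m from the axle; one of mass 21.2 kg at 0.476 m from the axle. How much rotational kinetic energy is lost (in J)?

energy lost ≈ 29.7 J

No external torque acts about the axle; L_before = L_after.
Added inertia Σmr² = (8.21)(0.354)² + (19.7)(0.301)² + (21.2)(0.476)² = 7.617 kg·m²; I_f = 42.90 + 7.617 = 50.52 kg·m².
ω_f = I_p ω_i / I_f = (42.90)(3.03) / 50.52 = 2.573 rad/s.
KE_i = ½(42.90)(3.030 rad/s)² = 196.9 J; KE_f = ½(50.52)(2.573)² = 167.2 J.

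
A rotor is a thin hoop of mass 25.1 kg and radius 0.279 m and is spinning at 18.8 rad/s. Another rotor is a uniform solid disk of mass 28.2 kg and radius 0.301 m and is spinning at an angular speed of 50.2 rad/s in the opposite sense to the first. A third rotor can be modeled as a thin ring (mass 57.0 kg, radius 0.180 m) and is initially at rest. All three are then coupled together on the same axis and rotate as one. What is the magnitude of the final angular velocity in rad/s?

|ω_f| ≈ 5.40 rad/s

The coupling torques are internal; angular momentum about the shared axis is conserved.
Moments of inertia: I_A = (25.1)(0.279)² = 1.954 kg·m²; I_B = ½(28.2)(0.301)² = 1.277 kg·m²; I_C = (57.0)(0.180)² = 1.847 kg·m².
Taking A's sense as positive: L = (1.954)(18.8) − (1.277)(50.2) = -27.40 kg·m²·rad/s.
Combined I = 1.954 + 1.277 + 1.847 = 5.078 kg·m².
ω_f = L / I = -27.40 / 5.078 = -5.395 rad/s.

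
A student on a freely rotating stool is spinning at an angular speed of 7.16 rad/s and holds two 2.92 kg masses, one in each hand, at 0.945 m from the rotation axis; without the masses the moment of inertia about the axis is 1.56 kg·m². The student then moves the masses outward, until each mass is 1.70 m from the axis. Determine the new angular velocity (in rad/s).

Angular momentum about the spin axis is conserved since the torque about it is zero.
I₁ = 1.56 + 2(2.92)(0.945)² = 6.775 kg·m²; I₂ = 1.56 + 2(2.92)(1.70)² = 18.44 kg·m².
ω₂ = I₁ω₁ / I₂ = (6.775)(7.16 rad/s) / (18.44) = 2.631 rad/s.

ω₂ ≈ 2.63 rad/s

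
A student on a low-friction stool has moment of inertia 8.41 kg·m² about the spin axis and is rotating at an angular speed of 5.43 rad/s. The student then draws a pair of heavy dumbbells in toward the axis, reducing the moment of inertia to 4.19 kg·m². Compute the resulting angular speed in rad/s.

No external torque acts about the spin axis, so angular momentum is conserved.
ω₂ = I₁ω₁ / I₂ = (8.410)(5.43 rad/s) / (4.190) = 10.90 rad/s.

ω₂ ≈ 10.9 rad/s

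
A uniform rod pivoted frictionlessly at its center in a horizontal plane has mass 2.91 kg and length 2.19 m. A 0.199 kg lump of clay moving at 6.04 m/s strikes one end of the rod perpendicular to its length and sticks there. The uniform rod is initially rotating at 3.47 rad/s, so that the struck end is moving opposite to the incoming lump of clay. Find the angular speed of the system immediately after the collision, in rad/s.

About the pivot the impulsive forces during the collision are internal, so angular momentum about that axis is conserved.
I_p = (1/12)(2.91)(2.19)² = 1.163 kg·m². Taking the sense of the lump of clay's angular momentum as positive, L_{lump} = m v R = (0.199)(6.04)(2.19/2) = 1.316 kg·m²/s.
L_i = −I_p ω_p + m v R = −(1.163)(3.47) + 1.316 = -2.720 kg·m²/s.
After sticking, I_f = I_p + m R² = 1.163 + (0.199)(2.19/2)² = 1.402 kg·m².
ω_f = L_i / I_f = -2.720 / 1.402 = -1.940 rad/s.

|ω_f| ≈ 1.94 rad/s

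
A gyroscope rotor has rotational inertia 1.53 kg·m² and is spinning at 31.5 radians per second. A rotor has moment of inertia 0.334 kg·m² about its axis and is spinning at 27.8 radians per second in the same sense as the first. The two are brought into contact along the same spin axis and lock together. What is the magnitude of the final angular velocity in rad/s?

|ω_f| ≈ 30.8 rad/s

The coupling torques are internal; angular momentum about the shared axis is conserved.
Taking A's sense as positive: L = (1.530)(31.5) + (0.3340)(27.8) = 57.48 kg·m²·rad/s.
Combined I = 1.530 + 0.3340 = 1.864 kg·m².
ω_f = L / I = 57.48 / 1.864 = 30.84 rad/s.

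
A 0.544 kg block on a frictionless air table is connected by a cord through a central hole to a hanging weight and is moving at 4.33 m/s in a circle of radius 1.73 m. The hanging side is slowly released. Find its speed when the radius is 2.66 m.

Central (radial) force ⇒ zero torque about the center ⇒ m v r is constant.
v₂ = v₁ r₁ / r₂ = (4.33)(1.73) / (2.66) = 2.816 m/s.

v₂ ≈ 2.82 m/s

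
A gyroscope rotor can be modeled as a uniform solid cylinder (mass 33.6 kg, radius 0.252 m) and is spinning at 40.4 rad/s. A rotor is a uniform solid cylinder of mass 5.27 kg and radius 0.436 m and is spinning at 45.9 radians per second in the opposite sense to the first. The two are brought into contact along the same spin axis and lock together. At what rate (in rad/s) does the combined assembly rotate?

|ω_f| ≈ 12.8 rad/s

No external torque acts about the common axis, so total angular momentum is conserved.
Moments of inertia: I_A = ½(33.6)(0.252)² = 1.067 kg·m²; I_B = ½(5.27)(0.436)² = 0.5009 kg·m².
Taking A's sense as positive: L = (1.067)(40.4) − (0.5009)(45.9) = 20.11 kg·m²·rad/s.
Combined I = 1.067 + 0.5009 = 1.568 kg·m².
ω_f = L / I = 20.11 / 1.568 = 12.83 rad/s.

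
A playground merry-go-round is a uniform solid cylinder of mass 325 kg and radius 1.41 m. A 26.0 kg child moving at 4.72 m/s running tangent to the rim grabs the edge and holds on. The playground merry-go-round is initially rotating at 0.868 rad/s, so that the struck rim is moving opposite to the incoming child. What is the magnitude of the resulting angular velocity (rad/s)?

The axle reaction passes through the axle and exerts no torque about it; angular momentum about the axle is conserved through the impact.
I_p = ½(325)(1.41)² = 323.1 kg·m². Taking the sense of the child's angular momentum as positive, L_{child} = m v R = (26.0)(4.72)(1.41) = 173.0 kg·m²/s.
L_i = −I_p ω_p + m v R = −(323.1)(0.868) + 173.0 = -107.4 kg·m²/s.
After sticking, I_f = I_p + m R² = 323.1 + (26.0)(1.41)² = 374.8 kg·m².
ω_f = L_i / I_f = -107.4 / 374.8 = -0.2865 rad/s.

|ω_f| ≈ 0.287 rad/s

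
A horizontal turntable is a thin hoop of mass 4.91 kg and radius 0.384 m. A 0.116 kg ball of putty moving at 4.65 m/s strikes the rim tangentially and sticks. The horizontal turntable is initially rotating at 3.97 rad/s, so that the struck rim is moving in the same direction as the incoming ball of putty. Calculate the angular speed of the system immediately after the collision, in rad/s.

|ω_f| ≈ 4.16 rad/s

The axle reaction passes through the axle and exerts no torque about it; angular momentum about the axle is conserved through the impact.
I_p = (4.91)(0.384)² = 0.7240 kg·m². Taking the sense of the ball of putty's angular momentum as positive, L_{ball} = m v R = (0.116)(4.65)(0.384) = 0.2071 kg·m²/s.
L_i = +I_p ω_p + m v R = +(0.7240)(3.97) + 0.2071 = 3.081 kg·m²/s.
After sticking, I_f = I_p + m R² = 0.7240 + (0.116)(0.384)² = 0.7411 kg·m².
ω_f = L_i / I_f = 3.081 / 0.7411 = 4.158 rad/s.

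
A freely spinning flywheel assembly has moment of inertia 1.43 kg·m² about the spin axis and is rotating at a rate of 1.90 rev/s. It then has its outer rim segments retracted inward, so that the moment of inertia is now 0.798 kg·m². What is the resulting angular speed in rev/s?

Angular momentum about the spin axis is conserved since the torque about it is zero.
ω₂ = I₁ω₁ / I₂ = (1.430)(1.90 rev/s) / (0.7980) = 3.405 rev/s.

ω₂ ≈ 3.40 rev/s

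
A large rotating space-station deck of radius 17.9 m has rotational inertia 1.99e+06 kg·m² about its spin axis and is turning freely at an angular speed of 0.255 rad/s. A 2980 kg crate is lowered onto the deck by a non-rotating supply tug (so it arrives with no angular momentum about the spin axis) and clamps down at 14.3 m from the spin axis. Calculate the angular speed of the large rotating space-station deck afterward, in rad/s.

ω_f ≈ 0.195 rad/s

The added mass arrives with no angular momentum about the spin axis, and any external torque about the spin axis is negligible, so the system's angular momentum is conserved.
Added inertia Σmr² = (2980)(14.3)² = 6.094e+05 kg·m²; I_f = 1.990e+06 + 6.094e+05 = 2.599e+06 kg·m².
ω_f = I_p ω_i / I_f = (1.990e+06)(0.255) / 2.599e+06 = 0.1952 rad/s.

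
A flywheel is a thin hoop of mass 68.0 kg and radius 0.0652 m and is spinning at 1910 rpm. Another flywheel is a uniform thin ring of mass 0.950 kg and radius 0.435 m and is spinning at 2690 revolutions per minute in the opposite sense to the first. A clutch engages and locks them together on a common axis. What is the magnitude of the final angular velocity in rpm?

No external torque acts about the common axis, so total angular momentum is conserved.
Moments of inertia: I_A = (68.0)(0.0652)² = 0.2891 kg·m²; I_B = (0.950)(0.435)² = 0.1798 kg·m².
Taking A's sense as positive: L = (0.2891)(1910) − (0.1798)(2690) = 68.56 kg·m²·rpm.
Combined I = 0.2891 + 0.1798 = 0.4688 kg·m².
ω_f = L / I = 68.56 / 0.4688 = 146.2 rpm.

|ω_f| ≈ 146 rpm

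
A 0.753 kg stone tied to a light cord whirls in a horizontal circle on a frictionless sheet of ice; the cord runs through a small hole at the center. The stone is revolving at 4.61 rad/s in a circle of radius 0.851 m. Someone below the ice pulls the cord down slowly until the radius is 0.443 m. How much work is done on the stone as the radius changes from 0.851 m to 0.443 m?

W ≈ 15.6 J

The constraining force is radial, so m r² ω about the center is conserved.
ω₂ = ω₁ (r₁/r₂)² = (4.61)(0.851/0.443)² = 17.01 rad/s.
W = ΔKE = ½m(v₂² − v₁²) = 15.59 J.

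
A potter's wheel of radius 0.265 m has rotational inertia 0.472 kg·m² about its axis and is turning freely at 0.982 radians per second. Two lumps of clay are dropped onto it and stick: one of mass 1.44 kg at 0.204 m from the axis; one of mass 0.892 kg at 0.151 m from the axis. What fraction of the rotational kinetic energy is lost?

fraction ≈ 0.145

The added mass arrives with no angular momentum about the axis, and any external torque about the axis is negligible, so the system's angular momentum is conserved.
Added inertia Σmr² = (1.44)(0.204)² + (0.892)(0.151)² = 0.08027 kg·m²; I_f = 0.4720 + 0.08027 = 0.5523 kg·m².
ω_f = I_p ω_i / I_f = (0.4720)(0.982) / 0.5523 = 0.8393 rad/s.
KE_i = ½(0.4720)(0.9820 rad/s)² = 0.2276 J; KE_f = ½(0.5523)(0.8393)² = 0.1945 J.
Fraction lost = 0.1453.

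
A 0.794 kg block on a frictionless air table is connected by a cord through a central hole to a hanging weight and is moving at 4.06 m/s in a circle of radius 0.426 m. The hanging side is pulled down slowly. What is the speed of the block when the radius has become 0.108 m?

v₂ ≈ 16.0 m/s

The only horizontal force on the mass is along the cord (radial), so it exerts no torque about the hole and angular momentum m v r is conserved.
v₂ = v₁ r₁ / r₂ = (4.06)(0.426) / (0.108) = 16.01 m/s.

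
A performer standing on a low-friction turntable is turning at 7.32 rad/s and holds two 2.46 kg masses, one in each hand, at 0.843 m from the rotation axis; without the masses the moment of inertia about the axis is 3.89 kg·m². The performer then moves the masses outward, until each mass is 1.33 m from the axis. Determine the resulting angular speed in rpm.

No external torque acts about the spin axis, so angular momentum is conserved.
I₁ = 3.89 + 2(2.46)(0.843)² = 7.386 kg·m²; I₂ = 3.89 + 2(2.46)(1.33)² = 12.59 kg·m².
ω₂ = I₁ω₁ / I₂ = (7.386)(7.32 rad/s) / (12.59) = 4.294 rad/s = 41.00 rpm.

ω₂ ≈ 41.0 rpm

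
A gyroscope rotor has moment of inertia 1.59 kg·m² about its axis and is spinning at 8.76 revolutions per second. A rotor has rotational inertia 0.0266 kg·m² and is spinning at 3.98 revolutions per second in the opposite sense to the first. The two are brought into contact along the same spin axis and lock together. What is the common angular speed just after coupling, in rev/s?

|ω_f| ≈ 8.55 rev/s

The coupling torques are internal; angular momentum about the shared axis is conserved.
Taking A's sense as positive: L = (1.590)(8.76) − (0.02660)(3.98) = 13.82 kg·m²·rev/s.
Combined I = 1.590 + 0.02660 = 1.617 kg·m².
ω_f = L / I = 13.82 / 1.617 = 8.550 rev/s.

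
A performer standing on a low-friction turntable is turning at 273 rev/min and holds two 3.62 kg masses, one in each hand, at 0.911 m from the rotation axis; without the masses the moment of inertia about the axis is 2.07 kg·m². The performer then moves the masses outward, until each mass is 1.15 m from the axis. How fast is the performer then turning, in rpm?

With no external torque about the axis, L is conserved: I₁ω₁ = I₂ω₂.
I₁ = 2.07 + 2(3.62)(0.911)² = 8.079 kg·m²; I₂ = 2.07 + 2(3.62)(1.15)² = 11.64 kg·m².
ω₂ = I₁ω₁ / I₂ = (8.079)(273 rpm) / (11.64) = 189.4 rpm.

ω₂ ≈ 189 rpm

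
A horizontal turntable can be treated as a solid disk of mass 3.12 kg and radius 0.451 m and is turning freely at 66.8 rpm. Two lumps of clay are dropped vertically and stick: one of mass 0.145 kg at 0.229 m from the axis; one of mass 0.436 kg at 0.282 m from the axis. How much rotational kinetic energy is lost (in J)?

energy lost ≈ 0.913 J

The added mass arrives with no angular momentum about the axis, and any external torque about the axis is negligible, so the system's angular momentum is conserved.
I_p = ½(3.12)(0.451)² = 0.3173 kg·m².
Added inertia Σmr² = (0.145)(0.229)² + (0.436)(0.282)² = 0.04228 kg·m²; I_f = 0.3173 + 0.04228 = 0.3596 kg·m².
ω_f = I_p ω_i / I_f = (0.3173)(66.8) / 0.3596 = 58.95 rpm.
KE_i = ½(0.3173)(6.995 rad/s)² = 7.764 J; KE_f = ½(0.3596)(6.173)² = 6.851 J.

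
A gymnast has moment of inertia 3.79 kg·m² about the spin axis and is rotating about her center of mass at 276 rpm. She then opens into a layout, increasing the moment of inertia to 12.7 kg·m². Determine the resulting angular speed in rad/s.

ω₂ ≈ 8.63 rad/s

Angular momentum about the spin axis is conserved since the torque about it is zero.
ω₂ = I₁ω₁ / I₂ = (3.790)(276 rpm) / (12.70) = 82.37 rpm = 8.625 rad/s.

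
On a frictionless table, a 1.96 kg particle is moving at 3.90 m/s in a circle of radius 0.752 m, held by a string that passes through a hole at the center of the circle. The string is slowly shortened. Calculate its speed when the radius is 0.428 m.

Central (radial) force ⇒ zero torque about the center ⇒ m v r is constant.
v₂ = v₁ r₁ / r₂ = (3.90)(0.752) / (0.428) = 6.852 m/s.

v₂ ≈ 6.85 m/s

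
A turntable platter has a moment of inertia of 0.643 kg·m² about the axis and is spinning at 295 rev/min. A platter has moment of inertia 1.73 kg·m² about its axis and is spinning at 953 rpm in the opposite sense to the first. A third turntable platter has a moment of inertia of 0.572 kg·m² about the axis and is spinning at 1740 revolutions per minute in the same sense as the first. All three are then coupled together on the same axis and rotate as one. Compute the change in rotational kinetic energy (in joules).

No external torque acts about the common axis, so total angular momentum is conserved.
Taking A's sense as positive: L = (0.6430)(295) − (1.730)(953) + (0.5720)(1740) = -463.7 kg·m²·rpm.
Combined I = 0.6430 + 1.730 + 0.5720 = 2.945 kg·m².
ω_f = L / I = -463.7 / 2.945 = -157.5 rpm.
KE_i = ½ΣIω² = 18420 J; KE_f = ½(2.945)(16.49)² = 400.4 J.

ΔKE ≈ -18000 J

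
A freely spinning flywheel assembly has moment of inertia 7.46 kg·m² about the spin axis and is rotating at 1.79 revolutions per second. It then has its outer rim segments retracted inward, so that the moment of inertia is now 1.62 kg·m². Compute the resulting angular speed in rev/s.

No external torque acts about the spin axis, so angular momentum is conserved.
ω₂ = I₁ω₁ / I₂ = (7.460)(1.79 rev/s) / (1.620) = 8.243 rev/s.

ω₂ ≈ 8.24 rev/s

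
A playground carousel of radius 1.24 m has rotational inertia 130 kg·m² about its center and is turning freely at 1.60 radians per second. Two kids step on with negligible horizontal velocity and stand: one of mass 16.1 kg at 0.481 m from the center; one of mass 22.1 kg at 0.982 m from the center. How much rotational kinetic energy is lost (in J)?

No external torque acts about the center; L_before = L_after.
Added inertia Σmr² = (16.1)(0.481)² + (22.1)(0.982)² = 25.04 kg·m²; I_f = 130.0 + 25.04 = 155.0 kg·m².
ω_f = I_p ω_i / I_f = (130.0)(1.60) / 155.0 = 1.342 rad/s.
KE_i = ½(130.0)(1.600 rad/s)² = 166.4 J; KE_f = ½(155.0)(1.342)² = 139.5 J.

energy lost ≈ 26.9 J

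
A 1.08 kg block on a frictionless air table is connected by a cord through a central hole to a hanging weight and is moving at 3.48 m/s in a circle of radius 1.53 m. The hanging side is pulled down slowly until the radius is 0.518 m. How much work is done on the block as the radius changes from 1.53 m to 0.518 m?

Central (radial) force ⇒ zero torque about the center ⇒ m v r is constant.
v₂ = v₁ r₁ / r₂ = (3.48)(1.53) / (0.518) = 10.28 m/s.
W = ΔKE = ½m(v₂² − v₁²) = 50.51 J.

W ≈ 50.5 J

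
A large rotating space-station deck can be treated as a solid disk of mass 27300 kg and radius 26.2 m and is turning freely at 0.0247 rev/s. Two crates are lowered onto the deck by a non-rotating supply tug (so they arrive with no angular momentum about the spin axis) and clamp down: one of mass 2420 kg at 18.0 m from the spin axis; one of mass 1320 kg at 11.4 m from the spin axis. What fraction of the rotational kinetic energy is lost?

The added mass arrives with no angular momentum about the spin axis, and any external torque about the spin axis is negligible, so the system's angular momentum is conserved.
I_p = ½(27300)(26.2)² = 9.370e+06 kg·m².
Added inertia Σmr² = (2420)(18.0)² + (1320)(11.4)² = 9.556e+05 kg·m²; I_f = 9.370e+06 + 9.556e+05 = 1.033e+07 kg·m².
ω_f = I_p ω_i / I_f = (9.370e+06)(0.0247) / 1.033e+07 = 0.02241 rev/s.
KE_i = ½(9.370e+06)(0.1552 rad/s)² = 1.128e+05 J; KE_f = ½(1.033e+07)(0.1408)² = 1.024e+05 J.
Fraction lost = 0.09255.

fraction ≈ 0.0925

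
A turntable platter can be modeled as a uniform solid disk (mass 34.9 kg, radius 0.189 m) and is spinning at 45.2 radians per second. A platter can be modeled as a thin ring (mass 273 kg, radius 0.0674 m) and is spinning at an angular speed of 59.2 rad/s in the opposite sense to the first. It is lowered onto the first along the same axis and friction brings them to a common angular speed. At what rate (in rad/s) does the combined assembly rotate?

|ω_f| ≈ 24.3 rad/s

No external torque acts about the common axis, so total angular momentum is conserved.
Moments of inertia: I_A = ½(34.9)(0.189)² = 0.6233 kg·m²; I_B = (273)(0.0674)² = 1.240 kg·m².
Taking A's sense as positive: L = (0.6233)(45.2) − (1.240)(59.2) = -45.24 kg·m²·rad/s.
Combined I = 0.6233 + 1.240 = 1.864 kg·m².
ω_f = L / I = -45.24 / 1.864 = -24.28 rad/s.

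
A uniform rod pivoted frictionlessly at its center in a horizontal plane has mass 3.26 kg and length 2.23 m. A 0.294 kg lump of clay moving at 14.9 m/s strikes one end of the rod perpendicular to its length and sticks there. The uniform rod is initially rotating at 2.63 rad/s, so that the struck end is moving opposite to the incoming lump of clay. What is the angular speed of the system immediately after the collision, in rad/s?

About the pivot the impulsive forces during the collision are internal, so angular momentum about that axis is conserved.
I_p = (1/12)(3.26)(2.23)² = 1.351 kg·m². Taking the sense of the lump of clay's angular momentum as positive, L_{lump} = m v R = (0.294)(14.9)(2.23/2) = 4.884 kg·m²/s.
L_i = −I_p ω_p + m v R = −(1.351)(2.63) + 4.884 = 1.331 kg·m²/s.
After sticking, I_f = I_p + m R² = 1.351 + (0.294)(2.23/2)² = 1.716 kg·m².
ω_f = L_i / I_f = 1.331 / 1.716 = 0.7756 rad/s.

|ω_f| ≈ 0.776 rad/s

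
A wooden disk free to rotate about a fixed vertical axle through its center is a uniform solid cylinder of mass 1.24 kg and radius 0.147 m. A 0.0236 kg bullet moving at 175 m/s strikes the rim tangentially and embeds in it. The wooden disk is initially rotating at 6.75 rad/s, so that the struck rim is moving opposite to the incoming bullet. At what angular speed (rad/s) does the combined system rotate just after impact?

About the axle the impulsive forces during the collision are internal, so angular momentum about that axis is conserved.
I_p = ½(1.24)(0.147)² = 0.01340 kg·m². Taking the sense of the bullet's angular momentum as positive, L_{bullet} = m v R = (0.0236)(175)(0.147) = 0.6071 kg·m²/s.
L_i = −I_p ω_p + m v R = −(0.01340)(6.75) + 0.6071 = 0.5167 kg·m²/s.
After sticking, I_f = I_p + m R² = 0.01340 + (0.0236)(0.147)² = 0.01391 kg·m².
ω_f = L_i / I_f = 0.5167 / 0.01391 = 37.15 rad/s.

|ω_f| ≈ 37.2 rad/s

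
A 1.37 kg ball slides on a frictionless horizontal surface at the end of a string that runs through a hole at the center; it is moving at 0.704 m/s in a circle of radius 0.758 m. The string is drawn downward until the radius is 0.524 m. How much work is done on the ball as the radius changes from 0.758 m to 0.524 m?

Central (radial) force ⇒ zero torque about the center ⇒ m v r is constant.
v₂ = v₁ r₁ / r₂ = (0.704)(0.758) / (0.524) = 1.018 m/s.
W = ΔKE = ½m(v₂² − v₁²) = 0.3709 J.

W ≈ 0.371 J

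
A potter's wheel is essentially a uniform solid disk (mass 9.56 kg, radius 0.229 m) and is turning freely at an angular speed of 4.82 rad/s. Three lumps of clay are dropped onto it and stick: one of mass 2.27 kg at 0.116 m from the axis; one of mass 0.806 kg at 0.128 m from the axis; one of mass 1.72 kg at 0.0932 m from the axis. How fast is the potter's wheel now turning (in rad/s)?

ω_f ≈ 3.91 rad/s

The added mass arrives with no angular momentum about the axis, and any external torque about the axis is negligible, so the system's angular momentum is conserved.
I_p = ½(9.56)(0.229)² = 0.2507 kg·m².
Added inertia Σmr² = (2.27)(0.116)² + (0.806)(0.128)² + (1.72)(0.0932)² = 0.05869 kg·m²; I_f = 0.2507 + 0.05869 = 0.3094 kg·m².
ω_f = I_p ω_i / I_f = (0.2507)(4.82) / 0.3094 = 3.906 rad/s.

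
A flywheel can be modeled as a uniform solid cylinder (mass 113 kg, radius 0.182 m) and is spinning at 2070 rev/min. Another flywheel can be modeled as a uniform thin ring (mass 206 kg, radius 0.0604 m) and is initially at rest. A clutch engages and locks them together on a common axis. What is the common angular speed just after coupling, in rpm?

The coupling torques are internal; angular momentum about the shared axis is conserved.
Moments of inertia: I_A = ½(113)(0.182)² = 1.872 kg·m²; I_B = (206)(0.0604)² = 0.7515 kg·m².
Taking A's sense as positive: L = (1.872)(2070) = 3874 kg·m²·rpm.
Combined I = 1.872 + 0.7515 = 2.623 kg·m².
ω_f = L / I = 3874 / 2.623 = 1477 rpm.

|ω_f| ≈ 1480 rpm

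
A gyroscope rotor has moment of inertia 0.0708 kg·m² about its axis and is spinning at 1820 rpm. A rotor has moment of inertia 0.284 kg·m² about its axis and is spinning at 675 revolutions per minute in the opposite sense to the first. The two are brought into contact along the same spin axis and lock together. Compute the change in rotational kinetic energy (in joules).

ΔKE ≈ -1930 J

No external torque acts about the common axis, so total angular momentum is conserved.
Taking A's sense as positive: L = (0.07080)(1820) − (0.2840)(675) = -62.84 kg·m²·rpm.
Combined I = 0.07080 + 0.2840 = 0.3548 kg·m².
ω_f = L / I = -62.84 / 0.3548 = -177.1 rpm.
KE_i = ½ΣIω² = 1995 J; KE_f = ½(0.3548)(18.55)² = 61.03 J.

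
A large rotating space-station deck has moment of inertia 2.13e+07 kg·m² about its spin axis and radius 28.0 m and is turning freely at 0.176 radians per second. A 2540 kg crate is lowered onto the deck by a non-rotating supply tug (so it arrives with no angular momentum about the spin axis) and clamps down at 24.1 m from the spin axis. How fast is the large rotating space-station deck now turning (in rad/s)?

ω_f ≈ 0.165 rad/s

The added mass arrives with no angular momentum about the spin axis, and any external torque about the spin axis is negligible, so the system's angular momentum is conserved.
Added inertia Σmr² = (2540)(24.1)² = 1.475e+06 kg·m²; I_f = 2.130e+07 + 1.475e+06 = 2.278e+07 kg·m².
ω_f = I_p ω_i / I_f = (2.130e+07)(0.176) / 2.278e+07 = 0.1646 rad/s.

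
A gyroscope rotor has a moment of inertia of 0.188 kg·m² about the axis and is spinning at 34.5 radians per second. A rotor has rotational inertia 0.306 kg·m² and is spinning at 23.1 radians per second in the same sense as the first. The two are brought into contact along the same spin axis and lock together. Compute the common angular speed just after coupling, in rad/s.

|ω_f| ≈ 27.4 rad/s

The coupling torques are internal; angular momentum about the shared axis is conserved.
Taking A's sense as positive: L = (0.1880)(34.5) + (0.3060)(23.1) = 13.55 kg·m²·rad/s.
Combined I = 0.1880 + 0.3060 = 0.4940 kg·m².
ω_f = L / I = 13.55 / 0.4940 = 27.44 rad/s.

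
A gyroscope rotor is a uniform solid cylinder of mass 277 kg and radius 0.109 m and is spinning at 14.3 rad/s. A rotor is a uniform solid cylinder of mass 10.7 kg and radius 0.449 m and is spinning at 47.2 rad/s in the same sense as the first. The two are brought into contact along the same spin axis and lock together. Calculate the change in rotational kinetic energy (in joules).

The coupling torques are internal; angular momentum about the shared axis is conserved.
Moments of inertia: I_A = ½(277)(0.109)² = 1.646 kg·m²; I_B = ½(10.7)(0.449)² = 1.079 kg·m².
Taking A's sense as positive: L = (1.646)(14.3) + (1.079)(47.2) = 74.44 kg·m²·rad/s.
Combined I = 1.646 + 1.079 = 2.724 kg·m².
ω_f = L / I = 74.44 / 2.724 = 27.33 rad/s.
KE_i = ½ΣIω² = 1370 J; KE_f = ½(2.724)(27.33)² = 1017 J.

ΔKE ≈ -353 J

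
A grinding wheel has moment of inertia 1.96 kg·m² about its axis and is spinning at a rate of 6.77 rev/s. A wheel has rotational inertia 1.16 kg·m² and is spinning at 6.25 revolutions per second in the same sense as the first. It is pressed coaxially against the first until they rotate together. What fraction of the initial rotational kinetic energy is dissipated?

fraction ≈ 0.00146

No external torque acts about the common axis, so total angular momentum is conserved.
Taking A's sense as positive: L = (1.960)(6.77) + (1.160)(6.25) = 20.52 kg·m²·rev/s.
Combined I = 1.960 + 1.160 = 3.120 kg·m².
ω_f = L / I = 20.52 / 3.120 = 6.577 rev/s.
KE_i = ½ΣIω² = 2668 J; KE_f = ½(3.120)(41.32)² = 2664 J.
Fraction dissipated = (KE_i − KE_f)/KE_i = 0.001458.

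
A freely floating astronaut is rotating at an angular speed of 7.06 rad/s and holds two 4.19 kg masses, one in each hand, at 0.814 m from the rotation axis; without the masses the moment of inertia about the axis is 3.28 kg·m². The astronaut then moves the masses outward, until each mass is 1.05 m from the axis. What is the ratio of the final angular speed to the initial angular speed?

Angular momentum about the spin axis is conserved since the torque about it is zero.
I₁ = 3.28 + 2(4.19)(0.814)² = 8.833 kg·m²; I₂ = 3.28 + 2(4.19)(1.05)² = 12.52 kg·m².
ω₂/ω₁ = I₁/I₂ = 8.833 / 12.52 = 0.7055.

ω₂/ω₁ ≈ 0.706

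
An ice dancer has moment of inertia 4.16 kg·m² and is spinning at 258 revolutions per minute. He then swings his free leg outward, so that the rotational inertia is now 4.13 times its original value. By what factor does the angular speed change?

With no external torque about the axis, L is conserved: I₁ω₁ = I₂ω₂.
I₂ = 4.13 × 4.16 = 17.18 kg·m².
ω₂/ω₁ = I₁/I₂ = 4.160 / 17.18 = 0.2421.

ω₂/ω₁ ≈ 0.242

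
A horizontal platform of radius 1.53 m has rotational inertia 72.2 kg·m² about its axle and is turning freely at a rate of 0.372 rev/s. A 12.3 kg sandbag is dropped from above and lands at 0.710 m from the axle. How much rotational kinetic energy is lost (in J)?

No external torque acts about the axle; L_before = L_after.
Added inertia Σmr² = (12.3)(0.710)² = 6.200 kg·m²; I_f = 72.20 + 6.200 = 78.40 kg·m².
ω_f = I_p ω_i / I_f = (72.20)(0.372) / 78.40 = 0.3426 rev/s.
KE_i = ½(72.20)(2.337 rad/s)² = 197.2 J; KE_f = ½(78.40)(2.152)² = 181.6 J.

energy lost ≈ 15.6 J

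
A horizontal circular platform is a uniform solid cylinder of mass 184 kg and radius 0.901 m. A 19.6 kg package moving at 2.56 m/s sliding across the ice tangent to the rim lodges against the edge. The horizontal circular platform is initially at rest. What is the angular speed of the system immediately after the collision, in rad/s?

About the central axle the impulsive forces during the collision are internal, so angular momentum about that axis is conserved.
I_p = ½(184)(0.901)² = 74.69 kg·m². Taking the sense of the package's angular momentum as positive, L_{package} = m v R = (19.6)(2.56)(0.901) = 45.21 kg·m²/s.
L_i = 0 + 45.21 = 45.21 kg·m²/s.
After sticking, I_f = I_p + m R² = 74.69 + (19.6)(0.901)² = 90.60 kg·m².
ω_f = L_i / I_f = 45.21 / 90.60 = 0.4990 rad/s.

|ω_f| ≈ 0.499 rad/s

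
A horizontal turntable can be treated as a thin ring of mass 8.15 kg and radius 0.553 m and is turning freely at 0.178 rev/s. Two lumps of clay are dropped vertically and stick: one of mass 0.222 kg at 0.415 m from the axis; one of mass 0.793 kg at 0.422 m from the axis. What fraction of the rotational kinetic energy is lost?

fraction ≈ 0.0672

The added mass arrives with no angular momentum about the axis, and any external torque about the axis is negligible, so the system's angular momentum is conserved.
I_p = (8.15)(0.553)² = 2.492 kg·m².
Added inertia Σmr² = (0.222)(0.415)² + (0.793)(0.422)² = 0.1795 kg·m²; I_f = 2.492 + 0.1795 = 2.672 kg·m².
ω_f = I_p ω_i / I_f = (2.492)(0.178) / 2.672 = 0.1660 rev/s.
KE_i = ½(2.492)(1.118 rad/s)² = 1.559 J; KE_f = ½(2.672)(1.043)² = 1.454 J.
Fraction lost = 0.06717.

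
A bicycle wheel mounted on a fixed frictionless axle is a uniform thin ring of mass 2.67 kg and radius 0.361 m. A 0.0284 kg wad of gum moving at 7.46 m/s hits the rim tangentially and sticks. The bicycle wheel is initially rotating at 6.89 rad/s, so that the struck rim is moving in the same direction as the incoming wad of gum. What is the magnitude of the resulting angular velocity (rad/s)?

About the axle the impulsive forces during the collision are internal, so angular momentum about that axis is conserved.
I_p = (2.67)(0.361)² = 0.3480 kg·m². Taking the sense of the wad of gum's angular momentum as positive, L_{wad} = m v R = (0.0284)(7.46)(0.361) = 0.07648 kg·m²/s.
L_i = +I_p ω_p + m v R = +(0.3480)(6.89) + 0.07648 = 2.474 kg·m²/s.
After sticking, I_f = I_p + m R² = 0.3480 + (0.0284)(0.361)² = 0.3517 kg·m².
ω_f = L_i / I_f = 2.474 / 0.3517 = 7.035 rad/s.

|ω_f| ≈ 7.03 rad/s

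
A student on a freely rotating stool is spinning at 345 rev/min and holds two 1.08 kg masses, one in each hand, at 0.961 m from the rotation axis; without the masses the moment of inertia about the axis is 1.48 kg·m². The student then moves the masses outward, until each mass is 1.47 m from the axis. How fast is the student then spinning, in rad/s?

ω₂ ≈ 20.4 rad/s

Angular momentum about the spin axis is conserved since the torque about it is zero.
I₁ = 1.48 + 2(1.08)(0.961)² = 3.475 kg·m²; I₂ = 1.48 + 2(1.08)(1.47)² = 6.148 kg·m².
ω₂ = I₁ω₁ / I₂ = (3.475)(345 rpm) / (6.148) = 195.0 rpm = 20.42 rad/s.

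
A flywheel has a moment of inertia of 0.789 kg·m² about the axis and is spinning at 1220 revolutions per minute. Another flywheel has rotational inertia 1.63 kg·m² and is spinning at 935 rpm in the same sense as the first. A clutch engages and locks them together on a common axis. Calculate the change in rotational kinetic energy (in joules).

No external torque acts about the common axis, so total angular momentum is conserved.
Taking A's sense as positive: L = (0.7890)(1220) + (1.630)(935) = 2487 kg·m²·rpm.
Combined I = 0.7890 + 1.630 = 2.419 kg·m².
ω_f = L / I = 2487 / 2.419 = 1028 rpm.
KE_i = ½ΣIω² = 14250 J; KE_f = ½(2.419)(107.6)² = 14020 J.

ΔKE ≈ -237 J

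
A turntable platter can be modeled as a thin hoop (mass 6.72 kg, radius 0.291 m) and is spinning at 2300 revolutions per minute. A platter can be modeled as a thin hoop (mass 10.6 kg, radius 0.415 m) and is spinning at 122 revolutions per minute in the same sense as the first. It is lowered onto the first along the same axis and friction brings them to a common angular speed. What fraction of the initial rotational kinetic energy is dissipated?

The coupling torques are internal; angular momentum about the shared axis is conserved.
Moments of inertia: I_A = (6.72)(0.291)² = 0.5691 kg·m²; I_B = (10.6)(0.415)² = 1.826 kg·m².
Taking A's sense as positive: L = (0.5691)(2300) + (1.826)(122) = 1532 kg·m²·rpm.
Combined I = 0.5691 + 1.826 = 2.395 kg·m².
ω_f = L / I = 1532 / 2.395 = 639.6 rpm.
KE_i = ½ΣIω² = 16650 J; KE_f = ½(2.395)(66.98)² = 5371 J.
Fraction dissipated = (KE_i − KE_f)/KE_i = 0.6775.

fraction ≈ 0.678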